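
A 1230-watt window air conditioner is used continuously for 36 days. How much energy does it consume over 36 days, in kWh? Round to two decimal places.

1062.72 kWh

Runtime = 24 h × 36 = 864 h
Energy = 1.23 kW × 864 h = 1062.72 kWh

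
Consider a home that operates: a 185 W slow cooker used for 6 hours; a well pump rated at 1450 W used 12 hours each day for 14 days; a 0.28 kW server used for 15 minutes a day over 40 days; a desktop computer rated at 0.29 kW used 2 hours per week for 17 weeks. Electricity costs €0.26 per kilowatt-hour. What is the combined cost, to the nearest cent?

slow cooker: 0.185 kW × 6 h = 1.11 kWh
well pump: Runtime = 12 h/day × 14 days = 168 h
well pump: 1.45 kW × 168 h = 243.6 kWh
server: Runtime = 15 min × 40 = 600 min = 10 h
server: 0.28 kW × 10 h = 2.8 kWh
desktop computer: Runtime = 2 h/week × 17 weeks = 34 h
desktop computer: 0.29 kW × 34 h = 9.86 kWh
Total energy = 257.37 kWh
Cost = 257.37 × €0.26 = €66.92

€66.92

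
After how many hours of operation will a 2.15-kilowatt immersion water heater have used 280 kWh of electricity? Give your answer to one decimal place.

130.2 h

Hours = 280 kWh ÷ 2.15 kW = 130.2 h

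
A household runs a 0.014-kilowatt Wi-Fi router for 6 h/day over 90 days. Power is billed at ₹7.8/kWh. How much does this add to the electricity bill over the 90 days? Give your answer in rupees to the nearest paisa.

Runtime = 6 h/day × 90 days = 540 h
Energy = 0.014 kW × 540 h = 7.56 kWh
Cost = 7.56 kWh × ₹7.8/kWh = ₹58.97

₹58.97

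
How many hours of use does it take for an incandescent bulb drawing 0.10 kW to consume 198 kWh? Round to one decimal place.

Hours = 198 kWh ÷ 0.1 kW = 1980.0 h

1980.0 h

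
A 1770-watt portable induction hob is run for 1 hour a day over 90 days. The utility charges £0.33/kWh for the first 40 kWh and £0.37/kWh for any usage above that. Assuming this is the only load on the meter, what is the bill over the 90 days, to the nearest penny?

£57.34

Runtime = 1 h/day × 90 days = 90 h
Energy = 1.77 kW × 90 h = 159.3 kWh
Tier 1 (0–40 kWh): 40 × £0.33 = £13.2
Above 40 kWh: 119.3 × £0.37 = £44.141
Bill = £57.34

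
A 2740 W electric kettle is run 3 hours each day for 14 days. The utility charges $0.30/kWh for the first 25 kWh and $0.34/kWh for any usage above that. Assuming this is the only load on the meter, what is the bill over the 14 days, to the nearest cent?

Runtime = 3 h/day × 14 days = 42 h
Energy = 2.74 kW × 42 h = 115.08 kWh
Tier 1 (0–25 kWh): 25 × $0.30 = $7.5
Above 25 kWh: 90.08 × $0.34 = $30.6272
Bill = $38.13

$38.13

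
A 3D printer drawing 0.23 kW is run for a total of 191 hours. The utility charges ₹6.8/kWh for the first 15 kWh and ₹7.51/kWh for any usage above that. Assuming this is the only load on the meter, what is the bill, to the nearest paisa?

Energy = 0.23 kW × 191 h = 43.93 kWh
Tier 1 (0–15 kWh): 15 × ₹6.8 = ₹102
Above 15 kWh: 28.93 × ₹7.51 = ₹217.2643
Bill = ₹319.26

₹319.26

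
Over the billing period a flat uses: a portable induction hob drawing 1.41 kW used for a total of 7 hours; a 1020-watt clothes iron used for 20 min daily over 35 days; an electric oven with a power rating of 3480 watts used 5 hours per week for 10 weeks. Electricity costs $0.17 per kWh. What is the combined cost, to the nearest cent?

$33.28

portable induction hob: 1.41 kW × 7 h = 9.87 kWh
clothes iron: Runtime = 20 min × 35 = 700 min = 11.666666… h
clothes iron: 1.02 kW × 11.666666… h = 11.9 kWh
electric oven: Runtime = 5 h/week × 10 weeks = 50 h
electric oven: 3.48 kW × 50 h = 174 kWh
Total energy = 195.77 kWh
Cost = 195.77 × $0.17 = $33.28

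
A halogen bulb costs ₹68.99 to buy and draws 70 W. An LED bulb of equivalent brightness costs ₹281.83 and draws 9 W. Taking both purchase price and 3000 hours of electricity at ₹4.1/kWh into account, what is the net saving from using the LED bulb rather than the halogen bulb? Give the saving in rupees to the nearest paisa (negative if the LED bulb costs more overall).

₹537.46

halogen bulb: ₹68.99 + (70/1000) kW × 3000 h × ₹4.1 = ₹68.99 + ₹861 = ₹929.99
LED bulb: ₹281.83 + (9/1000) kW × 3000 h × ₹4.1 = ₹281.83 + ₹110.7 = ₹392.53
Saving = ₹929.99 − ₹392.53 = ₹537.46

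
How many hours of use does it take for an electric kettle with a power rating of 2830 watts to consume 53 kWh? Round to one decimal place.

Hours = 53 kWh ÷ 2.83 kW = 18.7 h

18.7 h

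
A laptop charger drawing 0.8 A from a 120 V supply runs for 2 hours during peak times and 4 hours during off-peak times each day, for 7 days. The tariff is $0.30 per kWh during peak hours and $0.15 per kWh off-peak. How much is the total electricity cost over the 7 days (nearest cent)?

Power = 0.8 A × 120 V = 96 W = 0.096 kW
Peak energy = 0.096 kW × 2 h × 7 = 1.344 kWh
Off-peak energy = 0.096 kW × 4 h × 7 = 2.688 kWh
Cost = 1.344 × $0.30 + 2.688 × $0.15 = $0.4032 + $0.4032 = $0.81

$0.81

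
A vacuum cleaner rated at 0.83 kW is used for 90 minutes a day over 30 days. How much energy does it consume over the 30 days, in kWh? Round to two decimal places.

Runtime = 90 min × 30 = 2700 min = 45 h
Energy = 0.83 kW × 45 h = 37.35 kWh

37.35 kWh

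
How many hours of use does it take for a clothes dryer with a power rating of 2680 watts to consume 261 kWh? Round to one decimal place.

97.4 h

Hours = 261 kWh ÷ 2.68 kW = 97.4 h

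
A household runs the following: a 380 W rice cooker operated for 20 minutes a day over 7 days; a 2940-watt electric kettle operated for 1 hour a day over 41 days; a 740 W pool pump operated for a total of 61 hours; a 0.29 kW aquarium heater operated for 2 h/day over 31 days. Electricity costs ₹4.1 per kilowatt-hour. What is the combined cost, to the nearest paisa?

rice cooker: Runtime = 20 min × 7 = 140 min = 2.333333… h
rice cooker: 0.38 kW × 2.333333… h = 0.886666… kWh
electric kettle: Runtime = 1 h/day × 41 days = 41 h
electric kettle: 2.94 kW × 41 h = 120.54 kWh
pool pump: 0.74 kW × 61 h = 45.14 kWh
aquarium heater: Runtime = 2 h/day × 31 days = 62 h
aquarium heater: 0.29 kW × 62 h = 17.98 kWh
Total energy = 184.546666… kWh
Cost = 184.546666… × ₹4.1 = ₹756.64

₹756.64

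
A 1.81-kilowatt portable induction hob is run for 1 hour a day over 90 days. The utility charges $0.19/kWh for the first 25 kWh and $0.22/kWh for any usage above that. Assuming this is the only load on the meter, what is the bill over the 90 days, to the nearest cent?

$35.09

Runtime = 1 h/day × 90 days = 90 h
Energy = 1.81 kW × 90 h = 162.9 kWh
Tier 1 (0–25 kWh): 25 × $0.19 = $4.75
Above 25 kWh: 137.9 × $0.22 = $30.338
Bill = $35.09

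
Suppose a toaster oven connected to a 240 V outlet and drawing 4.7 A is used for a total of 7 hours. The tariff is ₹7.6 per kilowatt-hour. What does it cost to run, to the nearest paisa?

₹60.01

Power = 4.7 A × 240 V = 1128 W = 1.128 kW
Energy = 1.128 kW × 7 h = 7.896 kWh
Cost = 7.896 kWh × ₹7.6/kWh = ₹60.01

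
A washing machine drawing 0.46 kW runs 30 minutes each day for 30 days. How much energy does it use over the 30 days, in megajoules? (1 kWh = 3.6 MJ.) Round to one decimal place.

Runtime = 30 min × 30 = 900 min = 15 h
Energy = 0.46 kW × 15 h = 6.9 kWh
= 6.9 × 3.6 MJ = 24.8 MJ

24.8 MJ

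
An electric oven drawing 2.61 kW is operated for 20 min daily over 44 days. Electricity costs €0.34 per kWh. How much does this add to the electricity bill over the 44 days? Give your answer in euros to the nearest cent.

€13.02

Runtime = 20 min × 44 = 880 min = 14.666666… h
Energy = 2.61 kW × 14.666666… h = 38.28 kWh
Cost = 38.28 kWh × €0.34/kWh = €13.02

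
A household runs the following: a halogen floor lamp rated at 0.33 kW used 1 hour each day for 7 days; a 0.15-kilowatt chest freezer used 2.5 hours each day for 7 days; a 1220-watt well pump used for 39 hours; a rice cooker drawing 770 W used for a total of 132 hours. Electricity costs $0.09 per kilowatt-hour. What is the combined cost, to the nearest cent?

$13.87

halogen floor lamp: Runtime = 1 h/day × 7 days = 7 h
halogen floor lamp: 0.33 kW × 7 h = 2.31 kWh
chest freezer: Runtime = 2.5 h/day × 7 days = 17.5 h
chest freezer: 0.15 kW × 17.5 h = 2.625 kWh
well pump: 1.22 kW × 39 h = 47.58 kWh
rice cooker: 0.77 kW × 132 h = 101.64 kWh
Total energy = 154.155 kWh
Cost = 154.155 × $0.09 = $13.87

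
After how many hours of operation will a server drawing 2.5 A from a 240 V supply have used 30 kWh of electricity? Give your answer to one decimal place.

Power = 2.5 A × 240 V = 600 W = 0.6 kW
Hours = 30 kWh ÷ 0.6 kW = 50.0 h

50.0 h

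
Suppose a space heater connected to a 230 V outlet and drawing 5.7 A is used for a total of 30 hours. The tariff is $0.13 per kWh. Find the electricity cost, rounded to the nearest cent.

$5.11

Power = 5.7 A × 230 V = 1311 W = 1.311 kW
Energy = 1.311 kW × 30 h = 39.33 kWh
Cost = 39.33 kWh × $0.13/kWh = $5.11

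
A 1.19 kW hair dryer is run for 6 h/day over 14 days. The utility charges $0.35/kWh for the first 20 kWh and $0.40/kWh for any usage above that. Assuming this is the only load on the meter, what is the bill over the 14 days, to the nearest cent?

$38.98

Runtime = 6 h/day × 14 days = 84 h
Energy = 1.19 kW × 84 h = 99.96 kWh
Tier 1 (0–20 kWh): 20 × $0.35 = $7
Above 20 kWh: 79.96 × $0.40 = $31.984
Bill = $38.98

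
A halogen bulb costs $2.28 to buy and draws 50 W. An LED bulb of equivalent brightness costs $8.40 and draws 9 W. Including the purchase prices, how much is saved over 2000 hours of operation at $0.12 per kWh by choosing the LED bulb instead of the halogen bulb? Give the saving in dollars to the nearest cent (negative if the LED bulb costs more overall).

halogen bulb: $2.28 + (50/1000) kW × 2000 h × $0.12 = $2.28 + $12 = $14.28
LED bulb: $8.40 + (9/1000) kW × 2000 h × $0.12 = $8.40 + $2.16 = $10.56
Saving = $14.28 − $10.56 = $3.72

$3.72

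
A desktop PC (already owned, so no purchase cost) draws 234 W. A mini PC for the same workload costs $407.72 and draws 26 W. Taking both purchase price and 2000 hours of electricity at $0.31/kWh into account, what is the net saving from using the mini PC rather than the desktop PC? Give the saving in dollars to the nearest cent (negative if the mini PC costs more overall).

-$278.76

desktop PC: $0.00 + (234/1000) kW × 2000 h × $0.31 = $0.00 + $145.08 = $145.08
mini PC: $407.72 + (26/1000) kW × 2000 h × $0.31 = $407.72 + $16.12 = $423.84
Saving = $145.08 − $423.84 = −$278.76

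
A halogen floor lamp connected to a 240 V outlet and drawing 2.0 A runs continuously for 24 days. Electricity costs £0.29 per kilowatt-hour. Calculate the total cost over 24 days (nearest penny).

£80.18

Power = 2.0 A × 240 V = 480 W = 0.48 kW
Runtime = 24 h × 24 = 576 h
Energy = 0.48 kW × 576 h = 276.48 kWh
Cost = 276.48 kWh × £0.29/kWh = £80.18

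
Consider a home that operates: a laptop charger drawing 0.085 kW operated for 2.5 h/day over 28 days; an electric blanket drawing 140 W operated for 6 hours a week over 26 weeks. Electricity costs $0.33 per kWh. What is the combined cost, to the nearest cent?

$9.17

laptop charger: Runtime = 2.5 h/day × 28 days = 70 h
laptop charger: 0.085 kW × 70 h = 5.95 kWh
electric blanket: Runtime = 6 h/week × 26 weeks = 156 h
electric blanket: 0.14 kW × 156 h = 21.84 kWh
Total energy = 27.79 kWh
Cost = 27.79 × $0.33 = $9.17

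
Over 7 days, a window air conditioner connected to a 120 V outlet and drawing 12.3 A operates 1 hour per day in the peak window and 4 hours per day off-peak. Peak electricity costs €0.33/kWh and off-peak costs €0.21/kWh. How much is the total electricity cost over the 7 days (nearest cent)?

Power = 12.3 A × 120 V = 1476 W = 1.476 kW
Peak energy = 1.476 kW × 1 h × 7 = 10.332 kWh
Off-peak energy = 1.476 kW × 4 h × 7 = 41.328 kWh
Cost = 10.332 × €0.33 + 41.328 × €0.21 = €3.40956 + €8.67888 = €12.09

€12.09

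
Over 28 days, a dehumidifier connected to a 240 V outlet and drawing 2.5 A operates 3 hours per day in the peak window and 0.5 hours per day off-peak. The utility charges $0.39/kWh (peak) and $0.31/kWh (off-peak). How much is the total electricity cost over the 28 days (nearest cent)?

$22.26

Power = 2.5 A × 240 V = 600 W = 0.6 kW
Peak energy = 0.6 kW × 3 h × 28 = 50.4 kWh
Off-peak energy = 0.6 kW × 0.5 h × 28 = 8.4 kWh
Cost = 50.4 × $0.39 + 8.4 × $0.31 = $19.656 + $2.604 = $22.26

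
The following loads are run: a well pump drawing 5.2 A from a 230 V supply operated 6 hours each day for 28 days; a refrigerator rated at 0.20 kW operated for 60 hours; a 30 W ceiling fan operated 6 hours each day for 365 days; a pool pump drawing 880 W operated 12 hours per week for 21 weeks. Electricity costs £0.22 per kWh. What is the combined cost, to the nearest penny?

well pump: Power = 5.2 A × 230 V = 1196 W = 1.196 kW
well pump: Runtime = 6 h/day × 28 days = 168 h
well pump: 1.196 kW × 168 h = 200.928 kWh
refrigerator: 0.2 kW × 60 h = 12 kWh
ceiling fan: Runtime = 6 h/day × 365 days = 2190 h
ceiling fan: 0.03 kW × 2190 h = 65.7 kWh
pool pump: Runtime = 12 h/week × 21 weeks = 252 h
pool pump: 0.88 kW × 252 h = 221.76 kWh
Total energy = 500.388 kWh
Cost = 500.388 × £0.22 = £110.09

£110.09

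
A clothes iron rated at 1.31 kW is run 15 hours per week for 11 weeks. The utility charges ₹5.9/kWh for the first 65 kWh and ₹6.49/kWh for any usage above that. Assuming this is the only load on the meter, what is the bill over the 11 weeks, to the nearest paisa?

₹1364.46

Runtime = 15 h/week × 11 weeks = 165 h
Energy = 1.31 kW × 165 h = 216.15 kWh
Tier 1 (0–65 kWh): 65 × ₹5.9 = ₹383.5
Above 65 kWh: 151.15 × ₹6.49 = ₹980.9635
Bill = ₹1364.46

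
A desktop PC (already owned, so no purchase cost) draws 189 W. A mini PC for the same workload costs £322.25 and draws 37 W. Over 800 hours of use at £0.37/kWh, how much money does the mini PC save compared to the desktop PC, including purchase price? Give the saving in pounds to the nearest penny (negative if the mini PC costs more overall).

desktop PC: £0.00 + (189/1000) kW × 800 h × £0.37 = £0.00 + £55.944 = £55.944
mini PC: £322.25 + (37/1000) kW × 800 h × £0.37 = £322.25 + £10.952 = £333.202
Saving = £55.944 − £333.202 = −£277.258 → -£277.26

-£277.26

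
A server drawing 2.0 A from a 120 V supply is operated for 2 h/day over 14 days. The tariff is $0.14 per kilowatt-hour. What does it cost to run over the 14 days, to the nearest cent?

Power = 2.0 A × 120 V = 240 W = 0.24 kW
Runtime = 2 h/day × 14 days = 28 h
Energy = 0.24 kW × 28 h = 6.72 kWh
Cost = 6.72 kWh × $0.14/kWh = $0.94

$0.94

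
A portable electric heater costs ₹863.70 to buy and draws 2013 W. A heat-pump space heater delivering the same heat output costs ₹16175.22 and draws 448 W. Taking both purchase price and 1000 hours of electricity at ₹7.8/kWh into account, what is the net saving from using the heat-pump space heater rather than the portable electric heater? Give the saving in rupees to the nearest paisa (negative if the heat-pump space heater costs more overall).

portable electric heater: ₹863.70 + (2013/1000) kW × 1000 h × ₹7.8 = ₹863.70 + ₹15701.4 = ₹16565.1
heat-pump space heater: ₹16175.22 + (448/1000) kW × 1000 h × ₹7.8 = ₹16175.22 + ₹3494.4 = ₹19669.62
Saving = ₹16565.1 − ₹19669.62 = −₹3104.52

-₹3104.52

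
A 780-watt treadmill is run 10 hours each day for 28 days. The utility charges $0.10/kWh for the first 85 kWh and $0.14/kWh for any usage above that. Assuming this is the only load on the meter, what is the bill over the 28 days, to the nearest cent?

Runtime = 10 h/day × 28 days = 280 h
Energy = 0.78 kW × 280 h = 218.4 kWh
Tier 1 (0–85 kWh): 85 × $0.10 = $8.5
Above 85 kWh: 133.4 × $0.14 = $18.676
Bill = $27.18

$27.18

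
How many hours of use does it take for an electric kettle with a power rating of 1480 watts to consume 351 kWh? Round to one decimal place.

Hours = 351 kWh ÷ 1.48 kW = 237.2 h

237.2 h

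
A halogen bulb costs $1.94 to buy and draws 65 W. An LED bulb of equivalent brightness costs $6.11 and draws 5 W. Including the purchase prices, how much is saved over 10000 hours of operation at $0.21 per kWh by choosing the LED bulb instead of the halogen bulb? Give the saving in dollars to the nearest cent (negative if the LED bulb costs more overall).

$121.83

halogen bulb: $1.94 + (65/1000) kW × 10000 h × $0.21 = $1.94 + $136.5 = $138.44
LED bulb: $6.11 + (5/1000) kW × 10000 h × $0.21 = $6.11 + $10.5 = $16.61
Saving = $138.44 − $16.61 = $121.83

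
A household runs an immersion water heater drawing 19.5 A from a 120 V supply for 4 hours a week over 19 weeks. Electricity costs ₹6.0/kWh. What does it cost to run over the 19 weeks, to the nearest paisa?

₹1067.04

Power = 19.5 A × 120 V = 2340 W = 2.34 kW
Runtime = 4 h/week × 19 weeks = 76 h
Energy = 2.34 kW × 76 h = 177.84 kWh
Cost = 177.84 kWh × ₹6.0/kWh = ₹1067.04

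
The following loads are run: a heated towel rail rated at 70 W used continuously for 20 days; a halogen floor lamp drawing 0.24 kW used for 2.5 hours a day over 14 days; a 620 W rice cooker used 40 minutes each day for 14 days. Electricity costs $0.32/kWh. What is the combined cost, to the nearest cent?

heated towel rail: Runtime = 24 h × 20 = 480 h
heated towel rail: 0.07 kW × 480 h = 33.6 kWh
halogen floor lamp: Runtime = 2.5 h/day × 14 days = 35 h
halogen floor lamp: 0.24 kW × 35 h = 8.4 kWh
rice cooker: Runtime = 40 min × 14 = 560 min = 9.333333… h
rice cooker: 0.62 kW × 9.333333… h = 5.786666… kWh
Total energy = 47.786666… kWh
Cost = 47.786666… × $0.32 = $15.29

$15.29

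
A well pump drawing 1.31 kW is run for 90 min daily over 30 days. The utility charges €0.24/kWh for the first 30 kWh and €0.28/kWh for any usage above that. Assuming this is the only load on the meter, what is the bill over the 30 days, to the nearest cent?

€15.31

Runtime = 90 min × 30 = 2700 min = 45 h
Energy = 1.31 kW × 45 h = 58.95 kWh
Tier 1 (0–30 kWh): 30 × €0.24 = €7.2
Above 30 kWh: 28.95 × €0.28 = €8.106
Bill = €15.31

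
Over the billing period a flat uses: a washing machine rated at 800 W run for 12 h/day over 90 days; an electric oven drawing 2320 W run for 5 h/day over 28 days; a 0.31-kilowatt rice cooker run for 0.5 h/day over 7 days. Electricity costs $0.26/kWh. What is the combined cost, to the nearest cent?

washing machine: Runtime = 12 h/day × 90 days = 1080 h
washing machine: 0.8 kW × 1080 h = 864 kWh
electric oven: Runtime = 5 h/day × 28 days = 140 h
electric oven: 2.32 kW × 140 h = 324.8 kWh
rice cooker: Runtime = 0.5 h/day × 7 days = 3.5 h
rice cooker: 0.31 kW × 3.5 h = 1.085 kWh
Total energy = 1189.885 kWh
Cost = 1189.885 × $0.26 = $309.37

$309.37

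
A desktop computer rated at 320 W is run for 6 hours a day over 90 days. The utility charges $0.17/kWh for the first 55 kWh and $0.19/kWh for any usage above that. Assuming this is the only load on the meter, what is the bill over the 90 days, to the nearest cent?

Runtime = 6 h/day × 90 days = 540 h
Energy = 0.32 kW × 540 h = 172.8 kWh
Tier 1 (0–55 kWh): 55 × $0.17 = $9.35
Above 55 kWh: 117.8 × $0.19 = $22.382
Bill = $31.73

$31.73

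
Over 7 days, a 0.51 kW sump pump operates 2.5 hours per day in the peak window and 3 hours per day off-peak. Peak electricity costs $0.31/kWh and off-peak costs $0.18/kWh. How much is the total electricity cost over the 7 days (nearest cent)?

$4.69

Peak energy = 0.51 kW × 2.5 h × 7 = 8.925 kWh
Off-peak energy = 0.51 kW × 3 h × 7 = 10.71 kWh
Cost = 8.925 × $0.31 + 10.71 × $0.18 = $2.76675 + $1.9278 = $4.69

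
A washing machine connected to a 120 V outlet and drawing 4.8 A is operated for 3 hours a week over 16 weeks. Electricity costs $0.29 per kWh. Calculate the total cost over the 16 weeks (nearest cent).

Power = 4.8 A × 120 V = 576 W = 0.576 kW
Runtime = 3 h/week × 16 weeks = 48 h
Energy = 0.576 kW × 48 h = 27.648 kWh
Cost = 27.648 kWh × $0.29/kWh = $8.02

$8.02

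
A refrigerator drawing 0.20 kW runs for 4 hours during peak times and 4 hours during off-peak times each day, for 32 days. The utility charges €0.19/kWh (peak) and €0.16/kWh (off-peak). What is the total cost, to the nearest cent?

Peak energy = 0.2 kW × 4 h × 32 = 25.6 kWh
Off-peak energy = 0.2 kW × 4 h × 32 = 25.6 kWh
Cost = 25.6 × €0.19 + 25.6 × €0.16 = €4.864 + €4.096 = €8.96

€8.96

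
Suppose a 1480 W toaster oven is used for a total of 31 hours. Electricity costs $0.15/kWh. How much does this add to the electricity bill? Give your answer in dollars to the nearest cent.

Energy = 1.48 kW × 31 h = 45.88 kWh
Cost = 45.88 kWh × $0.15/kWh = $6.88

$6.88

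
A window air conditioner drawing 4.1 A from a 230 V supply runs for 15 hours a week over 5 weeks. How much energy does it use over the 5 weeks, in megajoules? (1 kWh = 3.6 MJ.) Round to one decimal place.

Power = 4.1 A × 230 V = 943 W = 0.943 kW
Runtime = 15 h/week × 5 weeks = 75 h
Energy = 0.943 kW × 75 h = 70.725 kWh
= 70.725 × 3.6 MJ = 254.6 MJ

254.6 MJ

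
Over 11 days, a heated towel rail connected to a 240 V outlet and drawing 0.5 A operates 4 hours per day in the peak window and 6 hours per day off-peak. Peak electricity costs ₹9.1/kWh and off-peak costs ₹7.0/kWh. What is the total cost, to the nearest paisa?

₹103.49

Power = 0.5 A × 240 V = 120 W = 0.12 kW
Peak energy = 0.12 kW × 4 h × 11 = 5.28 kWh
Off-peak energy = 0.12 kW × 6 h × 11 = 7.92 kWh
Cost = 5.28 × ₹9.1 + 7.92 × ₹7.0 = ₹48.048 + ₹55.44 = ₹103.49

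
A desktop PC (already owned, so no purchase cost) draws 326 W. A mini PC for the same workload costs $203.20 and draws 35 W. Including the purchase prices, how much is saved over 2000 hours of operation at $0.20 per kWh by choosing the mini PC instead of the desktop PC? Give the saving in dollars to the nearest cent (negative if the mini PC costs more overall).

desktop PC: $0.00 + (326/1000) kW × 2000 h × $0.20 = $0.00 + $130.4 = $130.4
mini PC: $203.20 + (35/1000) kW × 2000 h × $0.20 = $203.20 + $14 = $217.2
Saving = $130.4 − $217.2 = −$86.8

-$86.80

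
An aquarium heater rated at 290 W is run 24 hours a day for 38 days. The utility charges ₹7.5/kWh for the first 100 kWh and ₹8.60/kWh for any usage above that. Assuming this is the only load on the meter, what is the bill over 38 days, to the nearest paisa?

₹2164.53

Runtime = 24 h × 38 = 912 h
Energy = 0.29 kW × 912 h = 264.48 kWh
Tier 1 (0–100 kWh): 100 × ₹7.5 = ₹750
Above 100 kWh: 164.48 × ₹8.60 = ₹1414.528
Bill = ₹2164.53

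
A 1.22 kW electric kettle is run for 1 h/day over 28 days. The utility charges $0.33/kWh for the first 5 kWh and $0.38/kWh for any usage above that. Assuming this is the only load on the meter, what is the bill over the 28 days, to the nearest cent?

$12.73

Runtime = 1 h/day × 28 days = 28 h
Energy = 1.22 kW × 28 h = 34.16 kWh
Tier 1 (0–5 kWh): 5 × $0.33 = $1.65
Above 5 kWh: 29.16 × $0.38 = $11.0808
Bill = $12.73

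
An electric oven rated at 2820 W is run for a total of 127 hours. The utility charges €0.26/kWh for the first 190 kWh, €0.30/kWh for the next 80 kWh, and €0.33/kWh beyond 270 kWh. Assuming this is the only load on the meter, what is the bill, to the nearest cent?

€102.49

Energy = 2.82 kW × 127 h = 358.14 kWh
Tier 1 (0–190 kWh): 190 × €0.26 = €49.4
Tier 2 (190–270 kWh): 80 × €0.30 = €24
Above 270 kWh: 88.14 × €0.33 = €29.0862
Bill = €102.49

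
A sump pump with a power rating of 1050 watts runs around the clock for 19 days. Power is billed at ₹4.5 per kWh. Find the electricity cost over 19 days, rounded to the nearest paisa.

Runtime = 24 h × 19 = 456 h
Energy = 1.05 kW × 456 h = 478.8 kWh
Cost = 478.8 kWh × ₹4.5/kWh = ₹2154.60

₹2154.60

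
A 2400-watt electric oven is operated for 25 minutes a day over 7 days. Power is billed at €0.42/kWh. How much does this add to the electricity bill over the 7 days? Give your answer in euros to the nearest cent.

€2.94

Runtime = 25 min × 7 = 175 min = 2.916666… h
Energy = 2.4 kW × 2.916666… h = 7 kWh
Cost = 7 kWh × €0.42/kWh = €2.94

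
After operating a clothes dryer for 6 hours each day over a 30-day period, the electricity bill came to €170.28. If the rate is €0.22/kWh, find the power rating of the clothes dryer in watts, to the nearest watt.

4300 W

Energy = €170.28 ÷ €0.22/kWh = 774 kWh
Runtime = 6 h/day × 30 days = 180 h
Power = 774 kWh ÷ 180 h = 4.3 kW = 4300 W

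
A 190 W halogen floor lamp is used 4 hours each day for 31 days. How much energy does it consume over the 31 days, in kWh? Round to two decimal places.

23.56 kWh

Runtime = 4 h/day × 31 days = 124 h
Energy = 0.19 kW × 124 h = 23.56 kWh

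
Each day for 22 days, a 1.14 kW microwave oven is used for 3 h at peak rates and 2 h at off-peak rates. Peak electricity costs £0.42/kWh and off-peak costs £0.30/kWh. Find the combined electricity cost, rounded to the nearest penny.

£46.65

Peak energy = 1.14 kW × 3 h × 22 = 75.24 kWh
Off-peak energy = 1.14 kW × 2 h × 22 = 50.16 kWh
Cost = 75.24 × £0.42 + 50.16 × £0.30 = £31.6008 + £15.048 = £46.65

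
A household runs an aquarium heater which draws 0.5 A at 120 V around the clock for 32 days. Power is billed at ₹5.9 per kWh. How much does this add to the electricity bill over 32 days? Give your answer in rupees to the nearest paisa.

Power = 0.5 A × 120 V = 60 W = 0.06 kW
Runtime = 24 h × 32 = 768 h
Energy = 0.06 kW × 768 h = 46.08 kWh
Cost = 46.08 kWh × ₹5.9/kWh = ₹271.87

₹271.87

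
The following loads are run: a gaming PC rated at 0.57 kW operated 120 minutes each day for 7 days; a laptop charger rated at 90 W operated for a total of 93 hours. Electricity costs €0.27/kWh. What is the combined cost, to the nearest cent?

€4.41

gaming PC: Runtime = 120 min × 7 = 840 min = 14 h
gaming PC: 0.57 kW × 14 h = 7.98 kWh
laptop charger: 0.09 kW × 93 h = 8.37 kWh
Total energy = 16.35 kWh
Cost = 16.35 × €0.27 = €4.41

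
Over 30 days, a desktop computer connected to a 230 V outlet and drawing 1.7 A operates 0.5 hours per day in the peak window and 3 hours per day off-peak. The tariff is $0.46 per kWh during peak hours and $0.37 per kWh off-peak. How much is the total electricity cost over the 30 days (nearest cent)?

Power = 1.7 A × 230 V = 391 W = 0.391 kW
Peak energy = 0.391 kW × 0.5 h × 30 = 5.865 kWh
Off-peak energy = 0.391 kW × 3 h × 30 = 35.19 kWh
Cost = 5.865 × $0.46 + 35.19 × $0.37 = $2.6979 + $13.0203 = $15.72

$15.72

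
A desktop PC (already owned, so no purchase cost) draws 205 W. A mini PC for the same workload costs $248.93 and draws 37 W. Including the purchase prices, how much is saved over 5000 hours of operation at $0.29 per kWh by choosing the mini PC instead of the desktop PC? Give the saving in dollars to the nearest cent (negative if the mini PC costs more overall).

desktop PC: $0.00 + (205/1000) kW × 5000 h × $0.29 = $0.00 + $297.25 = $297.25
mini PC: $248.93 + (37/1000) kW × 5000 h × $0.29 = $248.93 + $53.65 = $302.58
Saving = $297.25 − $302.58 = −$5.33

-$5.33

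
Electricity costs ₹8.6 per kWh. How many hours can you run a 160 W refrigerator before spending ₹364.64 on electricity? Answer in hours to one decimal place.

265.0 h

Energy available = ₹364.64 ÷ ₹8.6/kWh = 42.4 kWh
Hours = 42.4 kWh ÷ 0.16 kW = 265.0 h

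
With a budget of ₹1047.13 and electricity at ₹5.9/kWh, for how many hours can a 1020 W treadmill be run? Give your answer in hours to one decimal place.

Energy available = ₹1047.13 ÷ ₹5.9/kWh = 177.4797 kWh
Hours = 177.4797 kWh ÷ 1.02 kW = 174.0 h

174.0 h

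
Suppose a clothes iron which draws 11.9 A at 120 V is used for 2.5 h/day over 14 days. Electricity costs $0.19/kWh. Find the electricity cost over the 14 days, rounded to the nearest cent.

$9.50

Power = 11.9 A × 120 V = 1428 W = 1.428 kW
Runtime = 2.5 h/day × 14 days = 35 h
Energy = 1.428 kW × 35 h = 49.98 kWh
Cost = 49.98 kWh × $0.19/kWh = $9.50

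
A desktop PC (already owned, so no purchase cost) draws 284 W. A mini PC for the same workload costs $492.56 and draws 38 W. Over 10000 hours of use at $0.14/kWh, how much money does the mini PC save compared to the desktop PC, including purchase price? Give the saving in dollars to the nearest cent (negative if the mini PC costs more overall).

desktop PC: $0.00 + (284/1000) kW × 10000 h × $0.14 = $0.00 + $397.6 = $397.6
mini PC: $492.56 + (38/1000) kW × 10000 h × $0.14 = $492.56 + $53.2 = $545.76
Saving = $397.6 − $545.76 = −$148.16

-$148.16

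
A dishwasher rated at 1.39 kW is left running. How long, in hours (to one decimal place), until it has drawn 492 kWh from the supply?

354.0 h

Hours = 492 kWh ÷ 1.39 kW = 354.0 h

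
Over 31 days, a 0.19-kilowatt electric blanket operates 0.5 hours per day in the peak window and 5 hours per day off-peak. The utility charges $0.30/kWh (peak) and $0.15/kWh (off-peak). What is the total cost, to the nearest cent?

Peak energy = 0.19 kW × 0.5 h × 31 = 2.945 kWh
Off-peak energy = 0.19 kW × 5 h × 31 = 29.45 kWh
Cost = 2.945 × $0.30 + 29.45 × $0.15 = $0.8835 + $4.4175 = $5.30

$5.30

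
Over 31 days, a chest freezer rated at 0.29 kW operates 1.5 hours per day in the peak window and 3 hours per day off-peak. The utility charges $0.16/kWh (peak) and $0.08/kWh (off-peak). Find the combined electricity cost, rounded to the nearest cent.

$4.32

Peak energy = 0.29 kW × 1.5 h × 31 = 13.485 kWh
Off-peak energy = 0.29 kW × 3 h × 31 = 26.97 kWh
Cost = 13.485 × $0.16 + 26.97 × $0.08 = $2.1576 + $2.1576 = $4.32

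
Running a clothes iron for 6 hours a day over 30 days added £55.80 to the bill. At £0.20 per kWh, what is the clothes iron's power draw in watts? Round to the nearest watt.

1550 W

Energy = £55.80 ÷ £0.20/kWh = 279 kWh
Runtime = 6 h/day × 30 days = 180 h
Power = 279 kWh ÷ 180 h = 1.55 kW = 1550 W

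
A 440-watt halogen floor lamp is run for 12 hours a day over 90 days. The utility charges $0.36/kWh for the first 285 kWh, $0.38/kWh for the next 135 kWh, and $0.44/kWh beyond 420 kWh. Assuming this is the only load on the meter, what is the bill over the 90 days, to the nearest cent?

Runtime = 12 h/day × 90 days = 1080 h
Energy = 0.44 kW × 1080 h = 475.2 kWh
Tier 1 (0–285 kWh): 285 × $0.36 = $102.6
Tier 2 (285–420 kWh): 135 × $0.38 = $51.3
Above 420 kWh: 55.2 × $0.44 = $24.288
Bill = $178.19

$178.19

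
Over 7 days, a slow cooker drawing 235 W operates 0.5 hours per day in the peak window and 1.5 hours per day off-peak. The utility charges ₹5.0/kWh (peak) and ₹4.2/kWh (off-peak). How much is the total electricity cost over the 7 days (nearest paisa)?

Peak energy = 0.235 kW × 0.5 h × 7 = 0.8225 kWh
Off-peak energy = 0.235 kW × 1.5 h × 7 = 2.4675 kWh
Cost = 0.8225 × ₹5.0 + 2.4675 × ₹4.2 = ₹4.1125 + ₹10.3635 = ₹14.48

₹14.48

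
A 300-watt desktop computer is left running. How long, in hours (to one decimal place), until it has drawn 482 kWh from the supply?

1606.7 h

Hours = 482 kWh ÷ 0.3 kW = 1606.7 h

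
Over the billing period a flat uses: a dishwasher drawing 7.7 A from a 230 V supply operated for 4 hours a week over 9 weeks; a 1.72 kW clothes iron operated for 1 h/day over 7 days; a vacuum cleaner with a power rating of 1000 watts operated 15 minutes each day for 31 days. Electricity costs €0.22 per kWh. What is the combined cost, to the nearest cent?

dishwasher: Power = 7.7 A × 230 V = 1771 W = 1.771 kW
dishwasher: Runtime = 4 h/week × 9 weeks = 36 h
dishwasher: 1.771 kW × 36 h = 63.756 kWh
clothes iron: Runtime = 1 h/day × 7 days = 7 h
clothes iron: 1.72 kW × 7 h = 12.04 kWh
vacuum cleaner: Runtime = 15 min × 31 = 465 min = 7.75 h
vacuum cleaner: 1 kW × 7.75 h = 7.75 kWh
Total energy = 83.546 kWh
Cost = 83.546 × €0.22 = €18.38

€18.38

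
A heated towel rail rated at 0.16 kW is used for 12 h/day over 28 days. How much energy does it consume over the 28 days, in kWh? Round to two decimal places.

Runtime = 12 h/day × 28 days = 336 h
Energy = 0.16 kW × 336 h = 53.76 kWh

53.76 kWh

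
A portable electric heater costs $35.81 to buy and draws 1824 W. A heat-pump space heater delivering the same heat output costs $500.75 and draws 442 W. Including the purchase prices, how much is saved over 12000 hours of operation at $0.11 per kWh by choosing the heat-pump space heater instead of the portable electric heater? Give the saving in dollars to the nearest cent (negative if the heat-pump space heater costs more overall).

$1359.30

portable electric heater: $35.81 + (1824/1000) kW × 12000 h × $0.11 = $35.81 + $2407.68 = $2443.49
heat-pump space heater: $500.75 + (442/1000) kW × 12000 h × $0.11 = $500.75 + $583.44 = $1084.19
Saving = $2443.49 − $1084.19 = $1359.3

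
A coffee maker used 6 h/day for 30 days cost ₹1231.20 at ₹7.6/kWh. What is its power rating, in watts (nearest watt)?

Energy = ₹1231.20 ÷ ₹7.6/kWh = 162 kWh
Runtime = 6 h/day × 30 days = 180 h
Power = 162 kWh ÷ 180 h = 0.9 kW = 900 W

900 W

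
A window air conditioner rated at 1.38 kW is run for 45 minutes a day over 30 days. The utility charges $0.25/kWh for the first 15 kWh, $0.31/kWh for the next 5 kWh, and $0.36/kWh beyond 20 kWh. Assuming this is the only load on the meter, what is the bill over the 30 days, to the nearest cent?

Runtime = 45 min × 30 = 1350 min = 22.5 h
Energy = 1.38 kW × 22.5 h = 31.05 kWh
Tier 1 (0–15 kWh): 15 × $0.25 = $3.75
Tier 2 (15–20 kWh): 5 × $0.31 = $1.55
Above 20 kWh: 11.05 × $0.36 = $3.978
Bill = $9.28

$9.28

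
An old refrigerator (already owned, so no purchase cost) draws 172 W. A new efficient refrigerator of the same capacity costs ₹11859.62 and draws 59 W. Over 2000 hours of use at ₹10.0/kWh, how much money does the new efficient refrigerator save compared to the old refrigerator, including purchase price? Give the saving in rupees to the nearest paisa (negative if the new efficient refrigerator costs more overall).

-₹9599.62

old refrigerator: ₹0.00 + (172/1000) kW × 2000 h × ₹10.0 = ₹0.00 + ₹3440 = ₹3440
new efficient refrigerator: ₹11859.62 + (59/1000) kW × 2000 h × ₹10.0 = ₹11859.62 + ₹1180 = ₹13039.62
Saving = ₹3440 − ₹13039.62 = −₹9599.62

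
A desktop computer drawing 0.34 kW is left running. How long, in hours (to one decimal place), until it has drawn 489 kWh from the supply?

Hours = 489 kWh ÷ 0.34 kW = 1438.2 h

1438.2 h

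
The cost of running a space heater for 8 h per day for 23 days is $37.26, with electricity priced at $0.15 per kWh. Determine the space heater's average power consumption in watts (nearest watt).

Energy = $37.26 ÷ $0.15/kWh = 248.4 kWh
Runtime = 8 h/day × 23 days = 184 h
Power = 248.4 kWh ÷ 184 h = 1.35 kW = 1350 W

1350 W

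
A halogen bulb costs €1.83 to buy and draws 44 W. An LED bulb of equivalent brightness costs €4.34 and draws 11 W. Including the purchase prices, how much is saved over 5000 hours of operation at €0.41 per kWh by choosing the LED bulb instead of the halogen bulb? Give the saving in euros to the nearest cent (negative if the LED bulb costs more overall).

halogen bulb: €1.83 + (44/1000) kW × 5000 h × €0.41 = €1.83 + €90.2 = €92.03
LED bulb: €4.34 + (11/1000) kW × 5000 h × €0.41 = €4.34 + €22.55 = €26.89
Saving = €92.03 − €26.89 = €65.14

€65.14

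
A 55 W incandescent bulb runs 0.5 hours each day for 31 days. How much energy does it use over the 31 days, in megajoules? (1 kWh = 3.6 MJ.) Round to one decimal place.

3.1 MJ

Runtime = 0.5 h/day × 31 days = 15.5 h
Energy = 0.055 kW × 15.5 h = 0.8525 kWh
= 0.8525 × 3.6 MJ = 3.1 MJ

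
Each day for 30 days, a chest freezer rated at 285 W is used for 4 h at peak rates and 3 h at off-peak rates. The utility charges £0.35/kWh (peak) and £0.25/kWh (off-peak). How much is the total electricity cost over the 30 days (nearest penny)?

£18.38

Peak energy = 0.285 kW × 4 h × 30 = 34.2 kWh
Off-peak energy = 0.285 kW × 3 h × 30 = 25.65 kWh
Cost = 34.2 × £0.35 + 25.65 × £0.25 = £11.97 + £6.4125 = £18.38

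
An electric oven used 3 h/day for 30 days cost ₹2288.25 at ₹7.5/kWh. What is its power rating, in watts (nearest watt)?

Energy = ₹2288.25 ÷ ₹7.5/kWh = 305.1 kWh
Runtime = 3 h/day × 30 days = 90 h
Power = 305.1 kWh ÷ 90 h = 3.39 kW = 3390 W

3390 W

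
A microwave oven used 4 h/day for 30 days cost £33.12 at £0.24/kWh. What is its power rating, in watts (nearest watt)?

Energy = £33.12 ÷ £0.24/kWh = 138 kWh
Runtime = 4 h/day × 30 days = 120 h
Power = 138 kWh ÷ 120 h = 1.15 kW = 1150 W

1150 W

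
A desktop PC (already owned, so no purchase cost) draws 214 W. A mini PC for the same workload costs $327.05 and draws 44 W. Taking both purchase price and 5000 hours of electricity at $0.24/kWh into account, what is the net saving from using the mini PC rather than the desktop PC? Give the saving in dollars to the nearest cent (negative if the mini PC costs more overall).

-$123.05

desktop PC: $0.00 + (214/1000) kW × 5000 h × $0.24 = $0.00 + $256.8 = $256.8
mini PC: $327.05 + (44/1000) kW × 5000 h × $0.24 = $327.05 + $52.8 = $379.85
Saving = $256.8 − $379.85 = −$123.05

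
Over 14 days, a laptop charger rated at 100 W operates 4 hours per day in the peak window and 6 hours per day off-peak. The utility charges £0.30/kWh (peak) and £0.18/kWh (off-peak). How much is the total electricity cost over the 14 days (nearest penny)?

£3.19

Peak energy = 0.1 kW × 4 h × 14 = 5.6 kWh
Off-peak energy = 0.1 kW × 6 h × 14 = 8.4 kWh
Cost = 5.6 × £0.30 + 8.4 × £0.18 = £1.68 + £1.512 = £3.19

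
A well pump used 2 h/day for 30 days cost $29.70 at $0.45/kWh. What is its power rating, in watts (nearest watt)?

1100 W

Energy = $29.70 ÷ $0.45/kWh = 66 kWh
Runtime = 2 h/day × 30 days = 60 h
Power = 66 kWh ÷ 60 h = 1.1 kW = 1100 W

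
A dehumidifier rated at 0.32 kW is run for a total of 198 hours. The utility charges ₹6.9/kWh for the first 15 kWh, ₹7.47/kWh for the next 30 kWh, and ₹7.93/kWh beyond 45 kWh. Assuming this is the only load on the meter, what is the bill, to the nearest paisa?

₹473.19

Energy = 0.32 kW × 198 h = 63.36 kWh
Tier 1 (0–15 kWh): 15 × ₹6.9 = ₹103.5
Tier 2 (15–45 kWh): 30 × ₹7.47 = ₹224.1
Above 45 kWh: 18.36 × ₹7.93 = ₹145.5948
Bill = ₹473.19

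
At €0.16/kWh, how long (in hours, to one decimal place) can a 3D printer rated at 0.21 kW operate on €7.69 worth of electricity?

228.9 h

Energy available = €7.69 ÷ €0.16/kWh = 48.0625 kWh
Hours = 48.0625 kWh ÷ 0.21 kW = 228.9 h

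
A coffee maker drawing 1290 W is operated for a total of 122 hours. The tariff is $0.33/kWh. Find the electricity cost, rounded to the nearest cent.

Energy = 1.29 kW × 122 h = 157.38 kWh
Cost = 157.38 kWh × $0.33/kWh = $51.94

$51.94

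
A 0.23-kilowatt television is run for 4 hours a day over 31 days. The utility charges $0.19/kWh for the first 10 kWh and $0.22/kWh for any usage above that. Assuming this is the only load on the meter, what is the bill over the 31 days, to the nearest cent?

$5.97

Runtime = 4 h/day × 31 days = 124 h
Energy = 0.23 kW × 124 h = 28.52 kWh
Tier 1 (0–10 kWh): 10 × $0.19 = $1.9
Above 10 kWh: 18.52 × $0.22 = $4.0744
Bill = $5.97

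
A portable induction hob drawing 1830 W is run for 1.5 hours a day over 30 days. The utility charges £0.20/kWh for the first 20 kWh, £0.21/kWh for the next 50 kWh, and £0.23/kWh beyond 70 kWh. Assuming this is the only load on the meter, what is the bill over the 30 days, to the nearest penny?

£17.34

Runtime = 1.5 h/day × 30 days = 45 h
Energy = 1.83 kW × 45 h = 82.35 kWh
Tier 1 (0–20 kWh): 20 × £0.20 = £4
Tier 2 (20–70 kWh): 50 × £0.21 = £10.5
Above 70 kWh: 12.35 × £0.23 = £2.8405
Bill = £17.34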